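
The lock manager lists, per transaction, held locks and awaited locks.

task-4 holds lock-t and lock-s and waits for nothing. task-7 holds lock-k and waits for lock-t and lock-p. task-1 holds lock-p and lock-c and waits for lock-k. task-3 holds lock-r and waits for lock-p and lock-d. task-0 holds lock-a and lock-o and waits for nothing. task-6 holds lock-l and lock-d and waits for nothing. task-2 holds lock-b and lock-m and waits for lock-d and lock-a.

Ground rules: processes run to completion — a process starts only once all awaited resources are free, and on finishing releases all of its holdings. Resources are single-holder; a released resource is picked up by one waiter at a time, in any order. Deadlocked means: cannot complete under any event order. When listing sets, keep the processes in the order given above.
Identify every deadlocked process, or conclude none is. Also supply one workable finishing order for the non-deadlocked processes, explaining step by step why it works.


Deadlocked set: task-7, task-1 and task-3.
Key observation: task-7 -> task-1 -> task-7 is a circular wait — nothing in it can go first; task-3 waits into the deadlock from upstream.
A valid finishing order for the others: task-0, task-6, task-2, task-4.
Check, step by step:
  run task-0 (it waits on nothing); releases lock-a and lock-o
  run task-6 (it waits on nothing); releases lock-l and lock-d
  task-2 waits on lock-d and lock-a — all released -> runs and releases lock-b and lock-m
  run task-4 (it waits on nothing); releases lock-t and lock-s


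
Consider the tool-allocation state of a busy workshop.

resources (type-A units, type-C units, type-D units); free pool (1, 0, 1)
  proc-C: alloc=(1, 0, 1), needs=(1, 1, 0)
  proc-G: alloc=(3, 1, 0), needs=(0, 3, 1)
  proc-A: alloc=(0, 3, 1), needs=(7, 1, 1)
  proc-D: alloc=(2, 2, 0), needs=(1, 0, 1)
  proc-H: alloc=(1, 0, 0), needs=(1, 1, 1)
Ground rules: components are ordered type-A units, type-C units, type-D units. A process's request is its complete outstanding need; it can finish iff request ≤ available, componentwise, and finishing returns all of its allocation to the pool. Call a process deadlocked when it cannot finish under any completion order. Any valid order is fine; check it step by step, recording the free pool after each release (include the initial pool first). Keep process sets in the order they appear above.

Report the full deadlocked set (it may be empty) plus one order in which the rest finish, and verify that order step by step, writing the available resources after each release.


The deadlocked set is proc-G and proc-A.
Key observation: after proc-D, proc-H, proc-C the pool peaks at (5, 2, 2), and each blocked process is short somewhere: proc-G on type-C units; proc-A on type-A units.
One completion order for the rest: proc-D, proc-H, proc-C. Check, step by step:
  pool = (1, 0, 1)
  run proc-D (needs (1, 0, 1), free (1, 0, 1)); after release of (2, 2, 0) the pool is (3, 2, 1)
  run proc-H (needs (1, 1, 1), free (3, 2, 1)); after release of (1, 0, 0) the pool is (4, 2, 1)
  run proc-C (needs (1, 1, 0), free (4, 2, 1)); after release of (1, 0, 1) the pool is (5, 2, 2)
None of the blocked processes ever fits:
  proc-G cannot run: need (0, 3, 1) vs free (5, 2, 2) (insufficient type-C units)
  proc-A cannot run: need (7, 1, 1) vs free (5, 2, 2) (insufficient type-A units)


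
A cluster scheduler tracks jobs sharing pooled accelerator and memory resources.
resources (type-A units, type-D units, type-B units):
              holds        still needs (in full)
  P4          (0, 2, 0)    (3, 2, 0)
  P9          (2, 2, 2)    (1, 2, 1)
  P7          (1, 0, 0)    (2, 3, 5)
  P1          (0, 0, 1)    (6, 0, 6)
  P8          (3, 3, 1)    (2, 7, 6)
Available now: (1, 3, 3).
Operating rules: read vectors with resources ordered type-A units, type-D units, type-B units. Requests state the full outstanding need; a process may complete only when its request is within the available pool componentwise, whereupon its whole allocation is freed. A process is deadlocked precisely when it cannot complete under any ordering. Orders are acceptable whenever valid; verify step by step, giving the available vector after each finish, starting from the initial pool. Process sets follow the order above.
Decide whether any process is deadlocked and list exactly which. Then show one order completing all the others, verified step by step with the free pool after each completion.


The deadlocked set is P1 and P8.
Key observation: the wall is type-B units: completing P9, P4, P7 brings the pool only to (4, 7, 5), and all the rest need more.
The rest can finish in the order P9, P4, P7. Step-by-step check:
  pool = (1, 3, 3)
  P9 needs (1, 2, 1) <= (1, 3, 3) -> finishes; pool += (2, 2, 2) = (3, 5, 5)
  P4 needs (3, 2, 0) <= (3, 5, 5) -> finishes; pool += (0, 2, 0) = (3, 7, 5)
  P7 needs (2, 3, 5) <= (3, 7, 5) -> finishes; pool += (1, 0, 0) = (4, 7, 5)
The stuck group stays short no matter what:
  P1 still needs (6, 0, 6) but only (4, 7, 5) is free — short on type-A units and type-B units
  P8 still needs (2, 7, 6) but only (4, 7, 5) is free — short on type-B units


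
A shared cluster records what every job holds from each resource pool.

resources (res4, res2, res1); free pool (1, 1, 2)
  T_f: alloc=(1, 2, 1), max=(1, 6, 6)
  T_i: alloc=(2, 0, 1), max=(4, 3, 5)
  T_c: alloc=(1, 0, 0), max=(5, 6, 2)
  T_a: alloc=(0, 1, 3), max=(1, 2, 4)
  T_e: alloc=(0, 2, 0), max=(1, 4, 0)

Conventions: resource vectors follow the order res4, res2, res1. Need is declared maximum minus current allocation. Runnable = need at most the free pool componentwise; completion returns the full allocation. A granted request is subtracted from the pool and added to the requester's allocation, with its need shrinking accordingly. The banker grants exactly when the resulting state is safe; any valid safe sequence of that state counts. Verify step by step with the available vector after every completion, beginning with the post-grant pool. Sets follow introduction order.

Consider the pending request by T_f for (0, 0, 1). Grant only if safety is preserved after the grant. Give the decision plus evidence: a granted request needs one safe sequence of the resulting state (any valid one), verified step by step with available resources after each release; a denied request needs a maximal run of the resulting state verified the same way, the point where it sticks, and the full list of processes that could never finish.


GRANT: granting preserves safety; a valid post-grant sequence is T_a, T_e, T_f, T_i, T_c.
Key observation: the transfer keeps a workable pool ((1, 1, 1)); T_a starts the safe sequence.
Verifying the post-grant state step by step:
  pool = (1, 1, 1)
  run T_a (needs (1, 1, 1), free (1, 1, 1)); after release of (0, 1, 3) the pool is (1, 2, 4)
  run T_e (needs (1, 2, 0), free (1, 2, 4)); after release of (0, 2, 0) the pool is (1, 4, 4)
  run T_f (needs (0, 4, 4), free (1, 4, 4)); after release of (1, 2, 2) the pool is (2, 6, 6)
  run T_i (needs (2, 3, 4), free (2, 6, 6)); after release of (2, 0, 1) the pool is (4, 6, 7)
  run T_c (needs (4, 6, 2), free (4, 6, 7)); after release of (1, 0, 0) the pool is (5, 6, 7)


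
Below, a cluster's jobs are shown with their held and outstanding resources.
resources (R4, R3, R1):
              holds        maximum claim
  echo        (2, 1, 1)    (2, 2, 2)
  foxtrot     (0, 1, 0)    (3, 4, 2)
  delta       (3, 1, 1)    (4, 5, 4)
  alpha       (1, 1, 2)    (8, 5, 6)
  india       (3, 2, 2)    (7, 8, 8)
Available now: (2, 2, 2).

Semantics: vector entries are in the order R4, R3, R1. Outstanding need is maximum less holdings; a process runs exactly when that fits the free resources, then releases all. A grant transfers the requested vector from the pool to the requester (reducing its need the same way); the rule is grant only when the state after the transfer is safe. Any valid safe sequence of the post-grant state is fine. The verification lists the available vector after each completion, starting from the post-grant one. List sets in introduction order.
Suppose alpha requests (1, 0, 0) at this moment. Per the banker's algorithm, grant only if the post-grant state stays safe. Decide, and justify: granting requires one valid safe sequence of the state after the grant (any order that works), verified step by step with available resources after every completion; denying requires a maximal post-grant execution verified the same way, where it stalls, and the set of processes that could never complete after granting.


GRANT: granting preserves safety; a valid post-grant sequence is echo, foxtrot, delta, alpha, india.
Key observation: granting shrinks the pool to (1, 2, 2), yet echo still fits and the chain goes through.
Verifying the post-grant state step by step:
  pool = (1, 2, 2)
  run echo (needs (0, 1, 1), free (1, 2, 2)); after release of (2, 1, 1) the pool is (3, 3, 3)
  run foxtrot (needs (3, 3, 2), free (3, 3, 3)); after release of (0, 1, 0) the pool is (3, 4, 3)
  run delta (needs (1, 4, 3), free (3, 4, 3)); after release of (3, 1, 1) the pool is (6, 5, 4)
  run alpha (needs (6, 4, 4), free (6, 5, 4)); after release of (2, 1, 2) the pool is (8, 6, 6)
  run india (needs (4, 6, 6), free (8, 6, 6)); after release of (3, 2, 2) the pool is (11, 8, 8)


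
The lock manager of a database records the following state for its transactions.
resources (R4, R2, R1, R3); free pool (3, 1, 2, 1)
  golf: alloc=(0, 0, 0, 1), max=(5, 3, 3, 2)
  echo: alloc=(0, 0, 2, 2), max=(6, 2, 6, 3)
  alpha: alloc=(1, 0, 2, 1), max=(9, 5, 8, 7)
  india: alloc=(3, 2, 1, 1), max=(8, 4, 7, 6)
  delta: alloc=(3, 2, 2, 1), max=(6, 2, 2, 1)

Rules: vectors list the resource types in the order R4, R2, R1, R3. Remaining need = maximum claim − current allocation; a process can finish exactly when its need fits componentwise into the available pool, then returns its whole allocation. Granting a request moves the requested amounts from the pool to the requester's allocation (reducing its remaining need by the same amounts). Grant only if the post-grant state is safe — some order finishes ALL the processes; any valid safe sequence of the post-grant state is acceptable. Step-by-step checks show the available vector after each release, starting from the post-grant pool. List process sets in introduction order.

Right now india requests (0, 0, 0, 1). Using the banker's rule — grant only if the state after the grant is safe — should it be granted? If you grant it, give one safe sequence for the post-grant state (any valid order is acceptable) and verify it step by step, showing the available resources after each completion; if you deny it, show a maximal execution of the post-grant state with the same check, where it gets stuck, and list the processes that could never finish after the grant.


GRANT — the state after the grant stays safe, e.g. via delta, echo, golf, india, alpha.
Key observation: (3, 1, 2, 0) free after granting still covers delta first, and each release covers the next.
Check on the post-grant state, step by step:
  pool = (3, 1, 2, 0)
  delta needs (3, 0, 0, 0) <= (3, 1, 2, 0) -> finishes; pool += (3, 2, 2, 1) = (6, 3, 4, 1)
  echo needs (6, 2, 4, 1) <= (6, 3, 4, 1) -> finishes; pool += (0, 0, 2, 2) = (6, 3, 6, 3)
  golf needs (5, 3, 3, 1) <= (6, 3, 6, 3) -> finishes; pool += (0, 0, 0, 1) = (6, 3, 6, 4)
  india needs (5, 2, 6, 4) <= (6, 3, 6, 4) -> finishes; pool += (3, 2, 1, 2) = (9, 5, 7, 6)
  alpha needs (8, 5, 6, 6) <= (9, 5, 7, 6) -> finishes; pool += (1, 0, 2, 1) = (10, 5, 9, 7)


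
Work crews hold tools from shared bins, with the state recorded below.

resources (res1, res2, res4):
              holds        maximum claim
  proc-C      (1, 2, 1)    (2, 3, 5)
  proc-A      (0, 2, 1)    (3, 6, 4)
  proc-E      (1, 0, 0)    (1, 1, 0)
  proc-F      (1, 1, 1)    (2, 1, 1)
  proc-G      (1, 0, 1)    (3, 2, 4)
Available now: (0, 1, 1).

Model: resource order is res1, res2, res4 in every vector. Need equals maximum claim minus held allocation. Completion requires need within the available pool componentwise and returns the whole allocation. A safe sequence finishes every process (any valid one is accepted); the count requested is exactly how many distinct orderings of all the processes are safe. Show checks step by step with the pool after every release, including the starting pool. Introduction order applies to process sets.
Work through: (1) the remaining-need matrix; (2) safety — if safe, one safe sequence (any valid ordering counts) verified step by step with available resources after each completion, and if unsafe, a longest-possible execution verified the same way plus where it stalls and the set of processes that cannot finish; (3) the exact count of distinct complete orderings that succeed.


(1) Remaining need (order res1, res2, res4):
  proc-C: (1, 1, 4)
  proc-A: (3, 4, 3)
  proc-E: (0, 1, 0)
  proc-F: (1, 0, 0)
  proc-G: (2, 2, 3)
(2) UNSAFE.
Key observation: res4 is the bottleneck — with proc-E, proc-F done the pool holds (2, 2, 2), short of every remaining need.
A maximal execution: proc-E, proc-F — then nothing else fits. Check, step by step:
  pool = (0, 1, 1)
  proc-E: need (0, 1, 0) fits (0, 1, 1); releases (1, 0, 0), pool now (1, 1, 1)
  proc-F: need (1, 0, 0) fits (1, 1, 1); releases (1, 1, 1), pool now (2, 2, 2)
  proc-C still needs (1, 1, 4) but only (2, 2, 2) is free — short on res4
  proc-A still needs (3, 4, 3) but only (2, 2, 2) is free — short on res1, res2 and res4
  proc-G still needs (2, 2, 3) but only (2, 2, 2) is free — short on res4
Never able to finish: proc-C, proc-A and proc-G.
(3) Precisely 0 of the possible complete orderings are safe sequences.


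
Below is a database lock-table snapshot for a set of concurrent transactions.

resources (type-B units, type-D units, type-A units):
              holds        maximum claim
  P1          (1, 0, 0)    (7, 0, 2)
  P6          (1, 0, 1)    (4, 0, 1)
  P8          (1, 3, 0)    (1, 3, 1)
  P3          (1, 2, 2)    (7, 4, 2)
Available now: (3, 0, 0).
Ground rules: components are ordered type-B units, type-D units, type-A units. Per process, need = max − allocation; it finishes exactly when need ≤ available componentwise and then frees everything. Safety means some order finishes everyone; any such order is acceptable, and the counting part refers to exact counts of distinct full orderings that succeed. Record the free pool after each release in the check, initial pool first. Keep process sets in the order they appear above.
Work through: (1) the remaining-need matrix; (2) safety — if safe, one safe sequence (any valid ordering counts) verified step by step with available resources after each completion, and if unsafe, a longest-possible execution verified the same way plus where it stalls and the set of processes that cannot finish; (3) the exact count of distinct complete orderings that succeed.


(1) Outstanding need per process (order type-B units, type-D units, type-A units):
  P1: (6, 0, 2)
  P6: (3, 0, 0)
  P8: (0, 0, 1)
  P3: (6, 2, 0)
(2) UNSAFE.
Key observation: even finishing P6, P8 leaves just (5, 3, 1) free — too little type-B units for any of the remaining processes.
Going as far as possible: P6, P8; after that, nothing fits. Walking it through:
  pool = (3, 0, 0)
  P6: need (3, 0, 0) fits (3, 0, 0); releases (1, 0, 1), pool now (4, 0, 1)
  P8: need (0, 0, 1) fits (4, 0, 1); releases (1, 3, 0), pool now (5, 3, 1)
  P1 still needs (6, 0, 2) but only (5, 3, 1) is free — short on type-B units and type-A units
  P3 still needs (6, 2, 0) but only (5, 3, 1) is free — short on type-B units
Processes that can never finish: P1 and P3.
(3) Exactly 0 of the possible complete orderings are safe sequences.


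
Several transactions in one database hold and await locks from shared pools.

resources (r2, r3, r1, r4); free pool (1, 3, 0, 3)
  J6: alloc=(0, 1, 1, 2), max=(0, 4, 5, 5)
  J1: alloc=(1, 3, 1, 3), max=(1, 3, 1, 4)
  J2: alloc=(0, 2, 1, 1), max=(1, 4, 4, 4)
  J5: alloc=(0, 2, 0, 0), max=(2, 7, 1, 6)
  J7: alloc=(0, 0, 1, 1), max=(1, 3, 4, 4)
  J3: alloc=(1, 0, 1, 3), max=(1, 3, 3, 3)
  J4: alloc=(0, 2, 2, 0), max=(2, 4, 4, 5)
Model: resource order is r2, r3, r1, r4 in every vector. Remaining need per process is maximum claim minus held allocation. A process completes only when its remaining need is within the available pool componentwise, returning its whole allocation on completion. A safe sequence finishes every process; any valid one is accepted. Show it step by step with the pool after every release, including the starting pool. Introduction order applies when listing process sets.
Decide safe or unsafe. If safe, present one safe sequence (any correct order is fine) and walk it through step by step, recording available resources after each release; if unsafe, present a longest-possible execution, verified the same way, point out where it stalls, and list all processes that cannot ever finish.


The state is UNSAFE.
Key observation: J1, J5 can finish, but then (2, 8, 1, 6) is all there is, and the blocked group's r1 demands exceed it.
A maximal execution: J1, J5 — then nothing else fits. Step-by-step check:
  pool = (1, 3, 0, 3)
  J1: need (0, 0, 0, 1) fits (1, 3, 0, 3); releases (1, 3, 1, 3), pool now (2, 6, 1, 6)
  J5: need (2, 5, 1, 6) fits (2, 6, 1, 6); releases (0, 2, 0, 0), pool now (2, 8, 1, 6)
  blocked: J6 wants (0, 3, 4, 3), pool (2, 8, 1, 6) — not enough r1
  blocked: J2 wants (1, 2, 3, 3), pool (2, 8, 1, 6) — not enough r1
  blocked: J7 wants (1, 3, 3, 3), pool (2, 8, 1, 6) — not enough r1
  blocked: J3 wants (0, 3, 2, 0), pool (2, 8, 1, 6) — not enough r1
  blocked: J4 wants (2, 2, 2, 5), pool (2, 8, 1, 6) — not enough r1
Permanently blocked: J6, J2, J7, J3 and J4.


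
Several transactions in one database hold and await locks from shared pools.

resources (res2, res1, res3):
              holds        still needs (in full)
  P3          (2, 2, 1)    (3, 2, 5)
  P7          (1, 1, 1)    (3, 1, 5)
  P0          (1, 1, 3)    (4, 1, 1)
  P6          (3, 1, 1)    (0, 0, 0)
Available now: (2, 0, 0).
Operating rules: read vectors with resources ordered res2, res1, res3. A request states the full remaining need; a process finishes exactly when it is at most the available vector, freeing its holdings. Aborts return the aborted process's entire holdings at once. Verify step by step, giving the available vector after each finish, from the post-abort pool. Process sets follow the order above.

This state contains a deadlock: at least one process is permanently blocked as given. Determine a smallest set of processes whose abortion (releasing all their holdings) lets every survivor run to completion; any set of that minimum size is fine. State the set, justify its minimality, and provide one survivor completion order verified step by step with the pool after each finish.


The answer: abort P7.
Key observation: P3 could never have finished before the abort; with (1, 1, 1) returned by P7, it fits at step 3.
No smaller set exists: with zero aborts the deadlock remains.
One survivor order: P6, P0, P3. Walking it through (post-abort pool first):
  pool = (3, 1, 1)
  P6 needs (0, 0, 0) <= (3, 1, 1) -> finishes; pool += (3, 1, 1) = (6, 2, 2)
  P0 needs (4, 1, 1) <= (6, 2, 2) -> finishes; pool += (1, 1, 3) = (7, 3, 5)
  P3 needs (3, 2, 5) <= (7, 3, 5) -> finishes; pool += (2, 2, 1) = (9, 5, 6)


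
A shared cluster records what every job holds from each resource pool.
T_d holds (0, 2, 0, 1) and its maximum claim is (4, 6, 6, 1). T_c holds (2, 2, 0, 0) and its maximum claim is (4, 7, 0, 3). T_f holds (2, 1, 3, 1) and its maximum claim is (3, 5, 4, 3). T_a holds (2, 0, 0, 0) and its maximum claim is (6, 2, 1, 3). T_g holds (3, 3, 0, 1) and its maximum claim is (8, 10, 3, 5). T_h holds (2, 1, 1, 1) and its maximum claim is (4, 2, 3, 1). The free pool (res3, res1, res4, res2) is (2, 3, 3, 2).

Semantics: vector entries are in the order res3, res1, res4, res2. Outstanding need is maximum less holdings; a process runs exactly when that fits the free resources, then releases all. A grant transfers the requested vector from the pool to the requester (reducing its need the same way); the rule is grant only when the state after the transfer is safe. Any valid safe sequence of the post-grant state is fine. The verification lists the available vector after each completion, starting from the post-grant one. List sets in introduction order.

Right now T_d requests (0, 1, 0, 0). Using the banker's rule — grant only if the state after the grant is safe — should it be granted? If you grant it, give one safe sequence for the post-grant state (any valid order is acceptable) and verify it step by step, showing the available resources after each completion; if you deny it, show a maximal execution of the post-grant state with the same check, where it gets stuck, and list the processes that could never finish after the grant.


DENY: after the grant no complete ordering would exist.
Key observation: after T_h, T_a the pool peaks at (6, 3, 4, 3), and each blocked process is short somewhere: T_d on res4; T_c on res1; T_f on res1; T_g on res1, res2.
Pretend the grant happened; the run T_h, T_a goes as far as possible. Verifying each step:
  pool = (2, 2, 3, 2)
  run T_h (needs (2, 1, 2, 0), free (2, 2, 3, 2)); after release of (2, 1, 1, 1) the pool is (4, 3, 4, 3)
  run T_a (needs (4, 2, 1, 3), free (4, 3, 4, 3)); after release of (2, 0, 0, 0) the pool is (6, 3, 4, 3)
  blocked: T_d wants (4, 3, 6, 0), pool (6, 3, 4, 3) — not enough res4
  blocked: T_c wants (2, 5, 0, 3), pool (6, 3, 4, 3) — not enough res1
  blocked: T_f wants (1, 4, 1, 2), pool (6, 3, 4, 3) — not enough res1
  blocked: T_g wants (5, 7, 3, 4), pool (6, 3, 4, 3) — not enough res1 and res2
Processes that could never finish after the grant: T_d, T_c, T_f and T_g.


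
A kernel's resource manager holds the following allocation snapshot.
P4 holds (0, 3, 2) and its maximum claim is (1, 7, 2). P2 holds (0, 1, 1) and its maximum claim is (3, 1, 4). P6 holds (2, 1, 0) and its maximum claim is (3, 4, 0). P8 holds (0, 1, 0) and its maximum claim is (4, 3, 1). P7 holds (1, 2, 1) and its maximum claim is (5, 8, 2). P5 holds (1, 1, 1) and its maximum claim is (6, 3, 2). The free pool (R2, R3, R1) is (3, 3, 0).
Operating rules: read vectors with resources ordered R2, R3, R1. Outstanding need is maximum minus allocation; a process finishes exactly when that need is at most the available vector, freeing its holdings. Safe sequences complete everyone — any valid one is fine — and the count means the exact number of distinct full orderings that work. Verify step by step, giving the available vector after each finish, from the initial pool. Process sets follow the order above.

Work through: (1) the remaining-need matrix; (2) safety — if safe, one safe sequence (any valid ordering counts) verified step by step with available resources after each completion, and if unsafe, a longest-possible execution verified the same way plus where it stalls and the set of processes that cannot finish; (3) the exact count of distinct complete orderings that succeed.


(1) Outstanding need per process (order R2, R3, R1):
  P4: (1, 4, 0)
  P2: (3, 0, 3)
  P6: (1, 3, 0)
  P8: (4, 2, 1)
  P7: (4, 6, 1)
  P5: (5, 2, 1)
(2) The state is SAFE; one workable sequence: P6, P4, P8, P7, P5, P2.
Key observation: P6 is the earliest step where a requested resource binds exactly: need (1, 3, 0), pool (3, 3, 0) at its turn.
Walking it through:
  pool = (3, 3, 0)
  run P6 (needs (1, 3, 0), free (3, 3, 0)); after release of (2, 1, 0) the pool is (5, 4, 0)
  run P4 (needs (1, 4, 0), free (5, 4, 0)); after release of (0, 3, 2) the pool is (5, 7, 2)
  run P8 (needs (4, 2, 1), free (5, 7, 2)); after release of (0, 1, 0) the pool is (5, 8, 2)
  run P7 (needs (4, 6, 1), free (5, 8, 2)); after release of (1, 2, 1) the pool is (6, 10, 3)
  run P5 (needs (5, 2, 1), free (6, 10, 3)); after release of (1, 1, 1) the pool is (7, 11, 4)
  run P2 (needs (3, 0, 3), free (7, 11, 4)); after release of (0, 1, 1) the pool is (7, 12, 5)
(3) Precisely 16 of the possible complete orderings are safe sequences.


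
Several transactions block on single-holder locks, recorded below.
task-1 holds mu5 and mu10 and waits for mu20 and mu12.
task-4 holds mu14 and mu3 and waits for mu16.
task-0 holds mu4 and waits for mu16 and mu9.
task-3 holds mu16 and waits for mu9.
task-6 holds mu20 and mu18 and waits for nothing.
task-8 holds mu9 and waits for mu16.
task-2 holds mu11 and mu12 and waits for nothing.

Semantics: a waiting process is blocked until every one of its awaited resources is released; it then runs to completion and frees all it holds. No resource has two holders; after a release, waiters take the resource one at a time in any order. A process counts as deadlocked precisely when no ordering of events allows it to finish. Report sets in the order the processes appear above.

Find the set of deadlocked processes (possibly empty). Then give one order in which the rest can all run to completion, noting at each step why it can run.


The deadlocked set is task-4, task-0, task-3 and task-8.
Key observation: the waits loop around task-3 -> task-8 -> task-3 with no way out; task-4 and task-0 wait into the deadlock from upstream.
A valid finishing order for the others: task-6, task-2, task-1.
Step-by-step check:
  task-6 waits on nothing -> runs at once and releases mu20 and mu18
  task-2 waits on nothing -> runs at once and releases mu11 and mu12
  task-1 waits on mu20 and mu12 — all released -> runs and releases mu5 and mu10


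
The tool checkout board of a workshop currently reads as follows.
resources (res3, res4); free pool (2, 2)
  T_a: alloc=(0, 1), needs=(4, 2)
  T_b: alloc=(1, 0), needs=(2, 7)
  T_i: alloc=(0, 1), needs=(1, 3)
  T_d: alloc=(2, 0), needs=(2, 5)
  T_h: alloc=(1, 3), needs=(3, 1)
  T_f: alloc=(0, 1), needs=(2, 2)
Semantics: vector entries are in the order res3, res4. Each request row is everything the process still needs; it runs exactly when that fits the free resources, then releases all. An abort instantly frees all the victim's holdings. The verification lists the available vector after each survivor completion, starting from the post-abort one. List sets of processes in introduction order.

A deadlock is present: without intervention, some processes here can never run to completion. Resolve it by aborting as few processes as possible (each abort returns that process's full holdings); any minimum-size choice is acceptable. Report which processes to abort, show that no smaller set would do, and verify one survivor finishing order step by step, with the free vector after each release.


Minimum abort set: T_h.
Key observation: no ordering could ever have run T_d before the abort of T_h; with (1, 3) back in the pool it fits at step 2.
Minimality: the empty abort set fails — the state is deadlocked as it stands.
One survivor order: T_f, T_d, T_i, T_a, T_b. Walking it through (post-abort pool first):
  pool = (3, 5)
  T_f needs (2, 2) <= (3, 5) -> finishes; pool += (0, 1) = (3, 6)
  T_d needs (2, 5) <= (3, 6) -> finishes; pool += (2, 0) = (5, 6)
  T_i needs (1, 3) <= (5, 6) -> finishes; pool += (0, 1) = (5, 7)
  T_a needs (4, 2) <= (5, 7) -> finishes; pool += (0, 1) = (5, 8)
  T_b needs (2, 7) <= (5, 8) -> finishes; pool += (1, 0) = (6, 8)


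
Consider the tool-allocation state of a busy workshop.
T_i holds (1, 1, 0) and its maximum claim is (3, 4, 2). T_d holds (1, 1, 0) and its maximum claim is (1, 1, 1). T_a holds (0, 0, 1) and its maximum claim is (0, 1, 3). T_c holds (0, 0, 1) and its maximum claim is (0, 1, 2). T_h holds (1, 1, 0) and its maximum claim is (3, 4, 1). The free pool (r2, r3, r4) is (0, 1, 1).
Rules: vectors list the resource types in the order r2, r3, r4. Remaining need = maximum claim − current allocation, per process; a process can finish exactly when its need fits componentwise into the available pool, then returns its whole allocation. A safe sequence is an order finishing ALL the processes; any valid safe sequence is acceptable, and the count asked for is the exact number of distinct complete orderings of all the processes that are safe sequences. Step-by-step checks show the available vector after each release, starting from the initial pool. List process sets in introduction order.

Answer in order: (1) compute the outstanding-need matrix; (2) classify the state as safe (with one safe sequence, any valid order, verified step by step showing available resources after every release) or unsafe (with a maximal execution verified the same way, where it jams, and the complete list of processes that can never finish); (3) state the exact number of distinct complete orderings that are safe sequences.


(1) Outstanding need per process (order r2, r3, r4):
  T_i: (2, 3, 2)
  T_d: (0, 0, 1)
  T_a: (0, 1, 2)
  T_c: (0, 1, 1)
  T_h: (2, 3, 1)
(2) UNSAFE.
Key observation: the wall is r2: completing T_c, T_d, T_a brings the pool only to (1, 2, 3), and all the rest need more.
A maximal execution: T_c, T_d, T_a — then nothing else fits. Verifying each step:
  pool = (0, 1, 1)
  T_c needs (0, 1, 1) <= (0, 1, 1) -> finishes; pool += (0, 0, 1) = (0, 1, 2)
  T_d needs (0, 0, 1) <= (0, 1, 2) -> finishes; pool += (1, 1, 0) = (1, 2, 2)
  T_a needs (0, 1, 2) <= (1, 2, 2) -> finishes; pool += (0, 0, 1) = (1, 2, 3)
  T_i still needs (2, 3, 2) but only (1, 2, 3) is free — short on r2 and r3
  T_h still needs (2, 3, 1) but only (1, 2, 3) is free — short on r2 and r3
Never able to finish: T_i and T_h.
(3) Exactly 0 of the possible complete orderings are safe sequences.


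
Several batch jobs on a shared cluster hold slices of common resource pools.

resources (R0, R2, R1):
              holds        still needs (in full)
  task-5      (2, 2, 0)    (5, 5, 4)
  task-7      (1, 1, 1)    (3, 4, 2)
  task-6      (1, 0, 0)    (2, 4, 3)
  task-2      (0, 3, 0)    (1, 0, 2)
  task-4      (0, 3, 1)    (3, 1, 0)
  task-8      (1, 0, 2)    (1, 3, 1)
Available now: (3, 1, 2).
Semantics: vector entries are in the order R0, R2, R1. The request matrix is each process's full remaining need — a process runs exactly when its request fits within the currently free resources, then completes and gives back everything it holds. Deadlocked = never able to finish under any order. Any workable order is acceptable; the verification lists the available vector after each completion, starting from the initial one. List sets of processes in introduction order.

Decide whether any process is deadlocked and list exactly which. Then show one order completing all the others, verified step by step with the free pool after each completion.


No process is deadlocked.
Key observation: task-4 leads a chain of completions in which each release enables another process.
The rest can finish in the order task-4, task-6, task-7, task-5, task-2, task-8. Check, step by step:
  pool = (3, 1, 2)
  task-4: need (3, 1, 0) fits (3, 1, 2); releases (0, 3, 1), pool now (3, 4, 3)
  task-6: need (2, 4, 3) fits (3, 4, 3); releases (1, 0, 0), pool now (4, 4, 3)
  task-7: need (3, 4, 2) fits (4, 4, 3); releases (1, 1, 1), pool now (5, 5, 4)
  task-5: need (5, 5, 4) fits (5, 5, 4); releases (2, 2, 0), pool now (7, 7, 4)
  task-2: need (1, 0, 2) fits (7, 7, 4); releases (0, 3, 0), pool now (7, 10, 4)
  task-8: need (1, 3, 1) fits (7, 10, 4); releases (1, 0, 2), pool now (8, 10, 6)


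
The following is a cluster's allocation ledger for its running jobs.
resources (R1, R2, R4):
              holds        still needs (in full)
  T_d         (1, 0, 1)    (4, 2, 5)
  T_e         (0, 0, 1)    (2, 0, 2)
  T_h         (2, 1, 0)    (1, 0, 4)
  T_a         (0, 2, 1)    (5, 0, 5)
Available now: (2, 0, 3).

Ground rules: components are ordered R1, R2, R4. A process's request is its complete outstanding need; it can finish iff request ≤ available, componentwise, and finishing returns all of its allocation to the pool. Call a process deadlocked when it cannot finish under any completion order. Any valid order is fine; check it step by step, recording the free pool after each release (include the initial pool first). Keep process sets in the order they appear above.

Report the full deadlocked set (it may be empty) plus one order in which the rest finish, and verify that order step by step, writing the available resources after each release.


The deadlocked set is T_d and T_a.
Key observation: R4 is the bottleneck — with T_e, T_h done the pool holds (4, 1, 4), short of every remaining need.
The rest can finish in the order T_e, T_h. Step-by-step check:
  pool = (2, 0, 3)
  run T_e (needs (2, 0, 2), free (2, 0, 3)); after release of (0, 0, 1) the pool is (2, 0, 4)
  run T_h (needs (1, 0, 4), free (2, 0, 4)); after release of (2, 1, 0) the pool is (4, 1, 4)
The stuck group stays short no matter what:
  blocked: T_d wants (4, 2, 5), pool (4, 1, 4) — not enough R2 and R4
  blocked: T_a wants (5, 0, 5), pool (4, 1, 4) — not enough R1 and R4


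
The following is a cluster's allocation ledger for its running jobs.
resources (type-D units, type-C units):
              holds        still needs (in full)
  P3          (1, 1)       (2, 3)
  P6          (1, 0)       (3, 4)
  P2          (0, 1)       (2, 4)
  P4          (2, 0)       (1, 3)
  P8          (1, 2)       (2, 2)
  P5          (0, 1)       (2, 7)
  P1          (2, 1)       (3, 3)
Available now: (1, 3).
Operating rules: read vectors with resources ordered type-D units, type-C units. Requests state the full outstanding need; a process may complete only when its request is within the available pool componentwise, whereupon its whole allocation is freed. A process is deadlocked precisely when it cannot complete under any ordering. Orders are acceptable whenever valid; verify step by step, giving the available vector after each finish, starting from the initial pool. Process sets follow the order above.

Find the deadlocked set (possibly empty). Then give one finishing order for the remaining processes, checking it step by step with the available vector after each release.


The deadlocked set is empty.
Key observation: P4 can run right away; the returned allocation unlocks the remaining processes in turn.
One completion order for the rest: P4, P8, P2, P3, P6, P1, P5. Step-by-step check:
  pool = (1, 3)
  P4 needs (1, 3) <= (1, 3) -> finishes; pool += (2, 0) = (3, 3)
  P8 needs (2, 2) <= (3, 3) -> finishes; pool += (1, 2) = (4, 5)
  P2 needs (2, 4) <= (4, 5) -> finishes; pool += (0, 1) = (4, 6)
  P3 needs (2, 3) <= (4, 6) -> finishes; pool += (1, 1) = (5, 7)
  P6 needs (3, 4) <= (5, 7) -> finishes; pool += (1, 0) = (6, 7)
  P1 needs (3, 3) <= (6, 7) -> finishes; pool += (2, 1) = (8, 8)
  P5 needs (2, 7) <= (8, 8) -> finishes; pool += (0, 1) = (8, 9)


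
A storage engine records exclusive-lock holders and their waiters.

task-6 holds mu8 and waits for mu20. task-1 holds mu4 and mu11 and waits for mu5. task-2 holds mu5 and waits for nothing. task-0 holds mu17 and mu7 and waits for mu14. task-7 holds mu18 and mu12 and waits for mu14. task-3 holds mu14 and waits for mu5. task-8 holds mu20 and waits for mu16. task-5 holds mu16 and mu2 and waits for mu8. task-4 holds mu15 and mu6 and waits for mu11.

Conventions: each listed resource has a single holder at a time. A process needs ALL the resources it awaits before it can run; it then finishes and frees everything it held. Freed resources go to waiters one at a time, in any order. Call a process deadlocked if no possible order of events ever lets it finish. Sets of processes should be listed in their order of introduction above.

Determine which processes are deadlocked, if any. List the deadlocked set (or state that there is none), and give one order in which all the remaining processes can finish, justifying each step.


Deadlocked set: task-6, task-8 and task-5.
Key observation: the knot is the closed ring of waits task-6 -> task-8 -> task-5 -> task-6; no other process is dragged down with it.
A valid finishing order for the others: task-2, task-1, task-3, task-0, task-4, task-7.
Walking it through:
  run task-2 (it waits on nothing); releases mu5
  run task-1 (all its waits — mu5 — are resolved); releases mu4 and mu11
  run task-3 (all its waits — mu5 — are resolved); releases mu14
  run task-0 (all its waits — mu14 — are resolved); releases mu17 and mu7
  run task-4 (all its waits — mu11 — are resolved); releases mu15 and mu6
  run task-7 (all its waits — mu14 — are resolved); releases mu18 and mu12


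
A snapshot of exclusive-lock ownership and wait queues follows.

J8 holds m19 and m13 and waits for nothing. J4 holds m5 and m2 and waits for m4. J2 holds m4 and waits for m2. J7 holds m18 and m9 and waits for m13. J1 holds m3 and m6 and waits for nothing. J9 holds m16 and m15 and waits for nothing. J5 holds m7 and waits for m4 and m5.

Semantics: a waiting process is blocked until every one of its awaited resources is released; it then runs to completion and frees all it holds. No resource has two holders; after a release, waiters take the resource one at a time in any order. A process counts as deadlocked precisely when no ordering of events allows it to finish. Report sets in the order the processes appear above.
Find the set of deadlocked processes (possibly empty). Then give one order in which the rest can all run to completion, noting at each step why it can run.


Deadlocked: J4, J2 and J5.
Key observation: the wait chain closes on itself along J4 -> J2 -> J4; J5 waits into the deadlock from upstream.
The rest can finish in the order J9, J8, J1, J7.
Verifying each step:
  J9 waits on nothing -> runs at once and releases m16 and m15
  J8 waits on nothing -> runs at once and releases m19 and m13
  J1 waits on nothing -> runs at once and releases m3 and m6
  J7: everything it awaited (m13) is free; runs, freeing m18 and m9


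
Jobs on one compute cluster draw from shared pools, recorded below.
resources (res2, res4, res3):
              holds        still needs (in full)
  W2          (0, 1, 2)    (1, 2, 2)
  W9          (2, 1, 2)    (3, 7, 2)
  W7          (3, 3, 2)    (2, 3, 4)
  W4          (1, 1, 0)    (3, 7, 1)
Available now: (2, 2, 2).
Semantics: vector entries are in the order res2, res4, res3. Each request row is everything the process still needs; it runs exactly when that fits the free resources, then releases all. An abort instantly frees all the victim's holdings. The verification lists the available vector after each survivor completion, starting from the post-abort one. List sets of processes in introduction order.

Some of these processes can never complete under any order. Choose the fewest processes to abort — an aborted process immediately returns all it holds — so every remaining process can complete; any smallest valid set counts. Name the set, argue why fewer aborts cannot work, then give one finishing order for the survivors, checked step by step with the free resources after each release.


Abort W4.
Key observation: the returned (1, 1, 0) from W4 is what brings W9 — unrunnable before, under any order — into play at step 3.
Why nothing smaller works: aborting no one leaves the state deadlocked as given.
One survivor order: W2, W7, W9. Walking it through (post-abort pool first):
  pool = (3, 3, 2)
  W2 needs (1, 2, 2) <= (3, 3, 2) -> finishes; pool += (0, 1, 2) = (3, 4, 4)
  W7 needs (2, 3, 4) <= (3, 4, 4) -> finishes; pool += (3, 3, 2) = (6, 7, 6)
  W9 needs (3, 7, 2) <= (6, 7, 6) -> finishes; pool += (2, 1, 2) = (8, 8, 8)


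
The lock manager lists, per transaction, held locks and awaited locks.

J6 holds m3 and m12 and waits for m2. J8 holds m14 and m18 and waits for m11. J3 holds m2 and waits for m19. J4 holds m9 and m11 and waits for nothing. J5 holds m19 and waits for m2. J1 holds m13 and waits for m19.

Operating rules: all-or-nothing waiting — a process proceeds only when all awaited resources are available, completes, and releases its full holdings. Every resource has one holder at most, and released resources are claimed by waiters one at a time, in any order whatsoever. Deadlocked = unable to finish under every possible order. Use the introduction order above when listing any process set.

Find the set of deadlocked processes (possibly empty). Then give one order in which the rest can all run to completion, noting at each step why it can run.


The deadlocked set is J6, J3, J5 and J1.
Key observation: the loop J3 -> J5 -> J3 blocks itself forever; J6 and J1 wait into the deadlock from upstream.
One completion order for the rest: J4, J8.
Verifying each step:
  run J4 (it waits on nothing); releases m9 and m11
  J8: everything it awaited (m11) is free; runs, freeing m14 and m18
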